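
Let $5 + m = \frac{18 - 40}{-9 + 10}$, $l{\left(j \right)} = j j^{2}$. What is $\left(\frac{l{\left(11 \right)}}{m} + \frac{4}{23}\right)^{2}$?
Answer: $\frac{930555025}{385641} \approx 2413.0$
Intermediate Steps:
$l{\left(j \right)} = j^{3}$
$m = -27$ ($m = -5 + \frac{18 - 40}{-9 + 10} = -5 - \frac{22}{1} = -5 - 22 = -27$)
$\left(\frac{l{\left(11 \right)}}{m} + \frac{4}{23}\right)^{2} = \left(\frac{11^{3}}{-27} + \frac{4}{23}\right)^{2} = \left(1331 \left(- \frac{1}{27}\right) + 4 \cdot \frac{1}{23}\right)^{2} = \left(- \frac{1331}{27} + \frac{4}{23}\right)^{2} = \left(- \frac{30505}{621}\right)^{2} = \frac{930555025}{385641}$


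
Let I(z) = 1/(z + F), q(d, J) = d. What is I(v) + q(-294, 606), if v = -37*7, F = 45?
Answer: -62917/214 ≈ -294.00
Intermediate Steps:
v = -259
I(z) = 1/(45 + z) (I(z) = 1/(z + 45) = 1/(45 + z))
I(v) + q(-294, 606) = 1/(45 - 259) - 294 = 1/(-214) - 294 = -1/214 - 294 = -62917/214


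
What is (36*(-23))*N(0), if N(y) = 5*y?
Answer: 0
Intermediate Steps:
(36*(-23))*N(0) = (36*(-23))*(5*0) = -828*0 = 0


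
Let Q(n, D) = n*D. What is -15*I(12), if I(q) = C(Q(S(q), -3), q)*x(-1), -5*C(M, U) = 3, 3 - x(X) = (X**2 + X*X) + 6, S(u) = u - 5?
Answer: -45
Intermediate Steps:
S(u) = -5 + u
x(X) = -3 - 2*X**2 (x(X) = 3 - ((X**2 + X*X) + 6) = 3 - ((X**2 + X**2) + 6) = 3 - (2*X**2 + 6) = 3 - (6 + 2*X**2) = 3 + (-6 - 2*X**2) = -3 - 2*X**2)
Q(n, D) = D*n
C(M, U) = -3/5 (C(M, U) = -1/5*3 = -3/5)
I(q) = 3 (I(q) = -3*(-3 - 2*(-1)**2)/5 = -3*(-3 - 2*1)/5 = -3*(-3 - 2)/5 = -3/5*(-5) = 3)
-15*I(12) = -15*3 = -45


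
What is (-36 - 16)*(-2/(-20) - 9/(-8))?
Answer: -637/10 ≈ -63.700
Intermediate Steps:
(-36 - 16)*(-2/(-20) - 9/(-8)) = -52*(-2*(-1/20) - 9*(-1/8)) = -52*(1/10 + 9/8) = -52*49/40 = -637/10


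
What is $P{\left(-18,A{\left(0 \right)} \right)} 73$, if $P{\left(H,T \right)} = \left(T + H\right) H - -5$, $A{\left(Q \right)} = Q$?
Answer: $24017$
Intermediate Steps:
$P{\left(H,T \right)} = 5 + H \left(H + T\right)$ ($P{\left(H,T \right)} = \left(H + T\right) H + 5 = H \left(H + T\right) + 5 = 5 + H \left(H + T\right)$)
$P{\left(-18,A{\left(0 \right)} \right)} 73 = \left(5 + \left(-18\right)^{2} - 0\right) 73 = \left(5 + 324 + 0\right) 73 = 329 \cdot 73 = 24017$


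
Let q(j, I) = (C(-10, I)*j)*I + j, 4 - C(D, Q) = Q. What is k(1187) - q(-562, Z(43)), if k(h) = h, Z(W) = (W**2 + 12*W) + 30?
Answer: -3218260341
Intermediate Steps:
Z(W) = 30 + W**2 + 12*W
C(D, Q) = 4 - Q
q(j, I) = j + I*j*(4 - I) (q(j, I) = ((4 - I)*j)*I + j = (j*(4 - I))*I + j = I*j*(4 - I) + j = j + I*j*(4 - I))
k(1187) - q(-562, Z(43)) = 1187 - (-1)*(-562)*(-1 + (30 + 43**2 + 12*43)*(-4 + (30 + 43**2 + 12*43))) = 1187 - (-1)*(-562)*(-1 + (30 + 1849 + 516)*(-4 + (30 + 1849 + 516))) = 1187 - (-1)*(-562)*(-1 + 2395*(-4 + 2395)) = 1187 - (-1)*(-562)*(-1 + 2395*2391) = 1187 - (-1)*(-562)*(-1 + 5726445) = 1187 - (-1)*(-562)*5726444 = 1187 - 1*3218261528 = 1187 - 3218261528 = -3218260341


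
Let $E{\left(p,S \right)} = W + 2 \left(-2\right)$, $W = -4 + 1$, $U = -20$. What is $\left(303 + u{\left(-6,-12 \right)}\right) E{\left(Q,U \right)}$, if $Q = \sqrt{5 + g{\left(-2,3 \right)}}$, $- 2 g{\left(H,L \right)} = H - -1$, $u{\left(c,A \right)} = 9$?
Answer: $-2184$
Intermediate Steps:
$g{\left(H,L \right)} = - \frac{1}{2} - \frac{H}{2}$ ($g{\left(H,L \right)} = - \frac{H - -1}{2} = - \frac{H + 1}{2} = - \frac{1 + H}{2} = - \frac{1}{2} - \frac{H}{2}$)
$W = -3$
$Q = \frac{\sqrt{22}}{2}$ ($Q = \sqrt{5 - - \frac{1}{2}} = \sqrt{5 + \left(- \frac{1}{2} + 1\right)} = \sqrt{5 + \frac{1}{2}} = \sqrt{\frac{11}{2}} = \frac{\sqrt{22}}{2} \approx 2.3452$)
$E{\left(p,S \right)} = -7$ ($E{\left(p,S \right)} = -3 + 2 \left(-2\right) = -3 - 4 = -7$)
$\left(303 + u{\left(-6,-12 \right)}\right) E{\left(Q,U \right)} = \left(303 + 9\right) \left(-7\right) = 312 \left(-7\right) = -2184$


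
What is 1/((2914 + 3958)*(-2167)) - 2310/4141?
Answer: -34399655581/61666214984 ≈ -0.55784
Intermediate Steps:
1/((2914 + 3958)*(-2167)) - 2310/4141 = -1/2167/6872 - 2310*1/4141 = (1/6872)*(-1/2167) - 2310/4141 = -1/14891624 - 2310/4141 = -34399655581/61666214984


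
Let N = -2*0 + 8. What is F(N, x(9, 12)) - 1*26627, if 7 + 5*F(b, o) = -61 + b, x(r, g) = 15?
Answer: -26639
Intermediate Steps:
N = 8 (N = 0 + 8 = 8)
F(b, o) = -68/5 + b/5 (F(b, o) = -7/5 + (-61 + b)/5 = -7/5 + (-61/5 + b/5) = -68/5 + b/5)
F(N, x(9, 12)) - 1*26627 = (-68/5 + (⅕)*8) - 1*26627 = (-68/5 + 8/5) - 26627 = -12 - 26627 = -26639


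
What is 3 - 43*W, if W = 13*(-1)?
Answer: 562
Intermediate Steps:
W = -13
3 - 43*W = 3 - 43*(-13) = 3 + 559 = 562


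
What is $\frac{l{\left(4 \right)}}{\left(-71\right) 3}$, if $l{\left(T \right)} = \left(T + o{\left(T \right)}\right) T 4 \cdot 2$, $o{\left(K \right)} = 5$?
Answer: $- \frac{96}{71} \approx -1.3521$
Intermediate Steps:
$l{\left(T \right)} = 8 T \left(5 + T\right)$ ($l{\left(T \right)} = \left(T + 5\right) T 4 \cdot 2 = \left(5 + T\right) 4 T 2 = \left(5 + T\right) 8 T = 8 T \left(5 + T\right)$)
$\frac{l{\left(4 \right)}}{\left(-71\right) 3} = \frac{8 \cdot 4 \left(5 + 4\right)}{\left(-71\right) 3} = \frac{8 \cdot 4 \cdot 9}{-213} = 288 \left(- \frac{1}{213}\right) = - \frac{96}{71}$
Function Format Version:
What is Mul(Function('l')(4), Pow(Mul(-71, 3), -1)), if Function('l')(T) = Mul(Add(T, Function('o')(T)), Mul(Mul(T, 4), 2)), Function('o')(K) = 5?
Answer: Rational(-96, 71) ≈ -1.3521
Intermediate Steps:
Function('l')(T) = Mul(8, T, Add(5, T)) (Function('l')(T) = Mul(Add(T, 5), Mul(Mul(T, 4), 2)) = Mul(Add(5, T), Mul(Mul(4, T), 2)) = Mul(Add(5, T), Mul(8, T)) = Mul(8, T, Add(5, T)))
Mul(Function('l')(4), Pow(Mul(-71, 3), -1)) = Mul(Mul(8, 4, Add(5, 4)), Pow(Mul(-71, 3), -1)) = Mul(Mul(8, 4, 9), Pow(-213, -1)) = Mul(288, Rational(-1, 213)) = Rational(-96, 71)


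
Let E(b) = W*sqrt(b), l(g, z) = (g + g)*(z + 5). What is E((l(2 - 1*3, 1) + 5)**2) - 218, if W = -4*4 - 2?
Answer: -344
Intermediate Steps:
W = -18 (W = -16 - 2 = -18)
l(g, z) = 2*g*(5 + z) (l(g, z) = (2*g)*(5 + z) = 2*g*(5 + z))
E(b) = -18*sqrt(b)
E((l(2 - 1*3, 1) + 5)**2) - 218 = -18*sqrt((2*(2 - 1*3)*(5 + 1) + 5)**2) - 218 = -18*sqrt((2*(2 - 3)*6 + 5)**2) - 218 = -18*sqrt((2*(-1)*6 + 5)**2) - 218 = -18*sqrt((-12 + 5)**2) - 218 = -18*sqrt((-7)**2) - 218 = -18*sqrt(49) - 218 = -18*7 - 218 = -126 - 218 = -344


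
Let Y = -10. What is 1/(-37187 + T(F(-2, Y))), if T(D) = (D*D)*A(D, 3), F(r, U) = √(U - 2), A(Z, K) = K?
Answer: -1/37223 ≈ -2.6865e-5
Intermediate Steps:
F(r, U) = √(-2 + U)
T(D) = 3*D² (T(D) = (D*D)*3 = D²*3 = 3*D²)
1/(-37187 + T(F(-2, Y))) = 1/(-37187 + 3*(√(-2 - 10))²) = 1/(-37187 + 3*(√(-12))²) = 1/(-37187 + 3*(2*I*√3)²) = 1/(-37187 + 3*(-12)) = 1/(-37187 - 36) = 1/(-37223) = -1/37223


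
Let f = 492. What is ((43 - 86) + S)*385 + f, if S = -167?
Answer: -80358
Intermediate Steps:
((43 - 86) + S)*385 + f = ((43 - 86) - 167)*385 + 492 = (-43 - 167)*385 + 492 = -210*385 + 492 = -80850 + 492 = -80358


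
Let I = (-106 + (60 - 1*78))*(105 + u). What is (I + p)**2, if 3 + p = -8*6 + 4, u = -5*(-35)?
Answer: 1208744289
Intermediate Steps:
u = 175
I = -34720 (I = (-106 + (60 - 1*78))*(105 + 175) = (-106 + (60 - 78))*280 = (-106 - 18)*280 = -124*280 = -34720)
p = -47 (p = -3 + (-8*6 + 4) = -3 + (-48 + 4) = -3 - 44 = -47)
(I + p)**2 = (-34720 - 47)**2 = (-34767)**2 = 1208744289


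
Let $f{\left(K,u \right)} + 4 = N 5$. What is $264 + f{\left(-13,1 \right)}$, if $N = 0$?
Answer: $260$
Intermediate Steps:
$f{\left(K,u \right)} = -4$ ($f{\left(K,u \right)} = -4 + 0 \cdot 5 = -4 + 0 = -4$)
$264 + f{\left(-13,1 \right)} = 264 - 4 = 260$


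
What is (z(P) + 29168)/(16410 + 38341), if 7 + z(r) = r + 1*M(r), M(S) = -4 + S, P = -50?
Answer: 29057/54751 ≈ 0.53071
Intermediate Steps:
z(r) = -11 + 2*r (z(r) = -7 + (r + 1*(-4 + r)) = -7 + (r + (-4 + r)) = -7 + (-4 + 2*r) = -11 + 2*r)
(z(P) + 29168)/(16410 + 38341) = ((-11 + 2*(-50)) + 29168)/(16410 + 38341) = ((-11 - 100) + 29168)/54751 = (-111 + 29168)*(1/54751) = 29057*(1/54751) = 29057/54751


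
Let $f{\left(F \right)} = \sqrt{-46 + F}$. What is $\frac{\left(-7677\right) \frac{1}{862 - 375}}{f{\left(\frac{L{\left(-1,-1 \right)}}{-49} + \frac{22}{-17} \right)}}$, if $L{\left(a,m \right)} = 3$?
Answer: $\frac{5971 i \sqrt{8279}}{237169} \approx 2.2908 i$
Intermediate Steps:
$\frac{\left(-7677\right) \frac{1}{862 - 375}}{f{\left(\frac{L{\left(-1,-1 \right)}}{-49} + \frac{22}{-17} \right)}} = \frac{\left(-7677\right) \frac{1}{862 - 375}}{\sqrt{-46 + \left(\frac{3}{-49} + \frac{22}{-17}\right)}} = \frac{\left(-7677\right) \frac{1}{862 - 375}}{\sqrt{-46 + \left(3 \left(- \frac{1}{49}\right) + 22 \left(- \frac{1}{17}\right)\right)}} = \frac{\left(-7677\right) \frac{1}{487}}{\sqrt{-46 - \frac{1129}{833}}} = - \frac{7677}{487 \sqrt{- \frac{39447}{833}}} = - \frac{7677}{487 \frac{9 i \sqrt{8279}}{119}} = - \frac{7677 \left(- \frac{7 i \sqrt{8279}}{4383}\right)}{487} = \frac{5971 i \sqrt{8279}}{237169}$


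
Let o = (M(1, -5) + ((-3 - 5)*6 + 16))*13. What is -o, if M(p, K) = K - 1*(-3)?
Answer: 442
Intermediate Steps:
M(p, K) = 3 + K (M(p, K) = K + 3 = 3 + K)
o = -442 (o = ((3 - 5) + ((-3 - 5)*6 + 16))*13 = (-2 + (-8*6 + 16))*13 = (-2 + (-48 + 16))*13 = (-2 - 32)*13 = -34*13 = -442)
-o = -1*(-442) = 442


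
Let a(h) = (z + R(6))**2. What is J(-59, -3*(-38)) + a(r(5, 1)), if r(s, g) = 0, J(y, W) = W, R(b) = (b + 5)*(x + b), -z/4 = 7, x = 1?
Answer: 2515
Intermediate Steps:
z = -28 (z = -4*7 = -28)
R(b) = (1 + b)*(5 + b) (R(b) = (b + 5)*(1 + b) = (5 + b)*(1 + b) = (1 + b)*(5 + b))
a(h) = 2401 (a(h) = (-28 + (5 + 6**2 + 6*6))**2 = (-28 + (5 + 36 + 36))**2 = (-28 + 77)**2 = 49**2 = 2401)
J(-59, -3*(-38)) + a(r(5, 1)) = -3*(-38) + 2401 = 114 + 2401 = 2515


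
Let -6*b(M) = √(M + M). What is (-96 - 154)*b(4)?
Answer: 250*√2/3 ≈ 117.85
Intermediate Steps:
b(M) = -√2*√M/6 (b(M) = -√(M + M)/6 = -√2*√M/6)
(-96 - 154)*b(4) = (-96 - 154)*(-√2*√4/6) = -(-125)*√2*2/3 = -(-250)*√2/3 = 250*√2/3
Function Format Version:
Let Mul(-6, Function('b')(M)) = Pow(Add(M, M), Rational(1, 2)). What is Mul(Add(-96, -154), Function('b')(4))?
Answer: Mul(Rational(250, 3), Pow(2, Rational(1, 2))) ≈ 117.85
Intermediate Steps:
Function('b')(M) = Mul(Rational(-1, 6), Pow(2, Rational(1, 2)), Pow(M, Rational(1, 2))) (Function('b')(M) = Mul(Rational(-1, 6), Pow(Add(M, M), Rational(1, 2))) = Mul(Rational(-1, 6), Pow(Mul(2, M), Rational(1, 2))) = Mul(Rational(-1, 6), Mul(Pow(2, Rational(1, 2)), Pow(M, Rational(1, 2)))) = Mul(Rational(-1, 6), Pow(2, Rational(1, 2)), Pow(M, Rational(1, 2))))
Mul(Add(-96, -154), Function('b')(4)) = Mul(Add(-96, -154), Mul(Rational(-1, 6), Pow(2, Rational(1, 2)), Pow(4, Rational(1, 2)))) = Mul(-250, Mul(Rational(-1, 6), Pow(2, Rational(1, 2)), 2)) = Mul(-250, Mul(Rational(-1, 3), Pow(2, Rational(1, 2)))) = Mul(Rational(250, 3), Pow(2, Rational(1, 2)))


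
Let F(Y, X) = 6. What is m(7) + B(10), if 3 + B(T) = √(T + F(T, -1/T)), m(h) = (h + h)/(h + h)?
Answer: 2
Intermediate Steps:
m(h) = 1 (m(h) = (2*h)/((2*h)) = (2*h)*(1/(2*h)) = 1)
B(T) = -3 + √(6 + T) (B(T) = -3 + √(T + 6) = -3 + √(6 + T))
m(7) + B(10) = 1 + (-3 + √(6 + 10)) = 1 + (-3 + √16) = 1 + (-3 + 4) = 1 + 1 = 2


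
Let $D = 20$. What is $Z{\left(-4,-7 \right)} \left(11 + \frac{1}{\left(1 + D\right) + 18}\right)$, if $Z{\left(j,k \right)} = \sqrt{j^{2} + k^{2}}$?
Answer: $\frac{430 \sqrt{65}}{39} \approx 88.892$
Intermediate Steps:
$Z{\left(-4,-7 \right)} \left(11 + \frac{1}{\left(1 + D\right) + 18}\right) = \sqrt{\left(-4\right)^{2} + \left(-7\right)^{2}} \left(11 + \frac{1}{\left(1 + 20\right) + 18}\right) = \sqrt{16 + 49} \left(11 + \frac{1}{21 + 18}\right) = \sqrt{65} \left(11 + \frac{1}{39}\right) = \sqrt{65} \cdot \frac{430}{39} = \frac{430 \sqrt{65}}{39}$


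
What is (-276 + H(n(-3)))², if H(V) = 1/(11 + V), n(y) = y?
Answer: 4870849/64 ≈ 76107.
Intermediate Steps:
(-276 + H(n(-3)))² = (-276 + 1/(11 - 3))² = (-276 + 1/8)² = (-276 + ⅛)² = (-2207/8)² = 4870849/64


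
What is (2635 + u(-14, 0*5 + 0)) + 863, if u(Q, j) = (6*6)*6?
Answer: 3714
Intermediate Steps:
u(Q, j) = 216 (u(Q, j) = 36*6 = 216)
(2635 + u(-14, 0*5 + 0)) + 863 = (2635 + 216) + 863 = 2851 + 863 = 3714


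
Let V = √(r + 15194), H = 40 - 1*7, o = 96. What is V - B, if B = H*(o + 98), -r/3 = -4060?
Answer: -6402 + √27374 ≈ -6236.5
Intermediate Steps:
r = 12180 (r = -3*(-4060) = 12180)
H = 33 (H = 40 - 7 = 33)
B = 6402 (B = 33*(96 + 98) = 33*194 = 6402)
V = √27374 (V = √(12180 + 15194) = √27374 ≈ 165.45)
V - B = √27374 - 1*6402 = √27374 - 6402 = -6402 + √27374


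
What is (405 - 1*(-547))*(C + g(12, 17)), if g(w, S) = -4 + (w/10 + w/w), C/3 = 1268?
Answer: 18098472/5 ≈ 3.6197e+6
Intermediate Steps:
C = 3804 (C = 3*1268 = 3804)
g(w, S) = -3 + w/10 (g(w, S) = -4 + (w*(⅒) + 1) = -4 + (w/10 + 1) = -4 + (1 + w/10) = -3 + w/10)
(405 - 1*(-547))*(C + g(12, 17)) = (405 - 1*(-547))*(3804 + (-3 + (⅒)*12)) = (405 + 547)*(3804 + (-3 + 6/5)) = 952*(3804 - 9/5) = 952*(19011/5) = 18098472/5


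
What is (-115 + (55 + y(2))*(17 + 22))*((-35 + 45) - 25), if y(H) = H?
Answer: -31620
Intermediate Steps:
(-115 + (55 + y(2))*(17 + 22))*((-35 + 45) - 25) = (-115 + (55 + 2)*(17 + 22))*((-35 + 45) - 25) = (-115 + 57*39)*(10 - 25) = (-115 + 2223)*(-15) = 2108*(-15) = -31620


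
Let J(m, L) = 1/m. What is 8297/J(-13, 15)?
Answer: -107861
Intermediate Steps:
8297/J(-13, 15) = 8297/(1/(-13)) = 8297/(-1/13) = 8297*(-13) = -107861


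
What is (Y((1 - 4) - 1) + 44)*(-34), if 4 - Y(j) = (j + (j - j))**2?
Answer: -1088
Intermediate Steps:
Y(j) = 4 - j**2 (Y(j) = 4 - (j + (j - j))**2 = 4 - (j + 0)**2 = 4 - j**2)
(Y((1 - 4) - 1) + 44)*(-34) = ((4 - ((1 - 4) - 1)**2) + 44)*(-34) = ((4 - (-3 - 1)**2) + 44)*(-34) = ((4 - 1*(-4)**2) + 44)*(-34) = ((4 - 1*16) + 44)*(-34) = ((4 - 16) + 44)*(-34) = (-12 + 44)*(-34) = 32*(-34) = -1088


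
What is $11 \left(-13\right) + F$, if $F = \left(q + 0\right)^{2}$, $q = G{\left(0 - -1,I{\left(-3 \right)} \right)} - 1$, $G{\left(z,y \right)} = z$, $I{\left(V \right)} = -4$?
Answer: $-143$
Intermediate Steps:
$q = 0$ ($q = \left(0 - -1\right) - 1 = \left(0 + 1\right) - 1 = 1 - 1 = 0$)
$F = 0$ ($F = \left(0 + 0\right)^{2} = 0^{2} = 0$)
$11 \left(-13\right) + F = 11 \left(-13\right) + 0 = -143 + 0 = -143$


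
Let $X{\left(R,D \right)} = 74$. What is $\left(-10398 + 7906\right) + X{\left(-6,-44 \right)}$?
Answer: $-2418$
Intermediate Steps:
$\left(-10398 + 7906\right) + X{\left(-6,-44 \right)} = \left(-10398 + 7906\right) + 74 = -2492 + 74 = -2418$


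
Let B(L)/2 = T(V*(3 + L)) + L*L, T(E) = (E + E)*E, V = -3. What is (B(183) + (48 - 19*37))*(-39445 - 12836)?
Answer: -68581117899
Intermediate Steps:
T(E) = 2*E² (T(E) = (2*E)*E = 2*E²)
B(L) = 2*L² + 4*(-9 - 3*L)² (B(L) = 2*(2*(-3*(3 + L))² + L*L) = 2*(2*(-9 - 3*L)² + L²) = 2*(L² + 2*(-9 - 3*L)²) = 2*L² + 4*(-9 - 3*L)²)
(B(183) + (48 - 19*37))*(-39445 - 12836) = ((324 + 38*183² + 216*183) + (48 - 19*37))*(-39445 - 12836) = ((324 + 38*33489 + 39528) + (48 - 703))*(-52281) = ((324 + 1272582 + 39528) - 655)*(-52281) = (1312434 - 655)*(-52281) = 1311779*(-52281) = -68581117899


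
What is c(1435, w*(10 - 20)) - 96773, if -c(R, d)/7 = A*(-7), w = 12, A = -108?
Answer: -102065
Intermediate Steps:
c(R, d) = -5292 (c(R, d) = -(-756)*(-7) = -7*756 = -5292)
c(1435, w*(10 - 20)) - 96773 = -5292 - 96773 = -102065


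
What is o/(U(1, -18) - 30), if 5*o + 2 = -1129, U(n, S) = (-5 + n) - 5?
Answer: 29/5 ≈ 5.8000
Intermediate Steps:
U(n, S) = -10 + n
o = -1131/5 (o = -⅖ + (⅕)*(-1129) = -⅖ - 1129/5 = -1131/5 ≈ -226.20)
o/(U(1, -18) - 30) = -1131/5/((-10 + 1) - 30) = -1131/5/(-9 - 30) = -1131/5/(-39) = -1/39*(-1131/5) = 29/5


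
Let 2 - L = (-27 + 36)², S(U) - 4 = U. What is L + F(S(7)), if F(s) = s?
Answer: -68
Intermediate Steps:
S(U) = 4 + U
L = -79 (L = 2 - (-27 + 36)² = 2 - 1*9² = 2 - 1*81 = 2 - 81 = -79)
L + F(S(7)) = -79 + (4 + 7) = -79 + 11 = -68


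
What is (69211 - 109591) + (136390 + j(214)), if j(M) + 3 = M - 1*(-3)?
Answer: 96224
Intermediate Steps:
j(M) = M (j(M) = -3 + (M - 1*(-3)) = -3 + (M + 3) = -3 + (3 + M) = M)
(69211 - 109591) + (136390 + j(214)) = (69211 - 109591) + (136390 + 214) = -40380 + 136604 = 96224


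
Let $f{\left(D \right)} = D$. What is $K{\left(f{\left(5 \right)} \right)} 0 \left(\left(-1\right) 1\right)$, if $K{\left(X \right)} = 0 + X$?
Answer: $0$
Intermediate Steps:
$K{\left(X \right)} = X$
$K{\left(f{\left(5 \right)} \right)} 0 \left(\left(-1\right) 1\right) = 5 \cdot 0 \left(\left(-1\right) 1\right) = 0 \left(-1\right) = 0$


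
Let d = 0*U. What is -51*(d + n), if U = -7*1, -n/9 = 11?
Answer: 5049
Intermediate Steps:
n = -99 (n = -9*11 = -99)
U = -7
d = 0 (d = 0*(-7) = 0)
-51*(d + n) = -51*(0 - 99) = -51*(-99) = 5049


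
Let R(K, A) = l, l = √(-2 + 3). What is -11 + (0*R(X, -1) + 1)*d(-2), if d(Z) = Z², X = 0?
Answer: -7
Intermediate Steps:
l = 1 (l = √1 = 1)
R(K, A) = 1
-11 + (0*R(X, -1) + 1)*d(-2) = -11 + (0*1 + 1)*(-2)² = -11 + (0 + 1)*4 = -11 + 1*4 = -11 + 4 = -7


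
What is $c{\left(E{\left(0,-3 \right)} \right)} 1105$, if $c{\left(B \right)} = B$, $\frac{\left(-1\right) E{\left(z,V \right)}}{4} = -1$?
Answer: $4420$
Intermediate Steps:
$E{\left(z,V \right)} = 4$ ($E{\left(z,V \right)} = \left(-4\right) \left(-1\right) = 4$)
$c{\left(E{\left(0,-3 \right)} \right)} 1105 = 4 \cdot 1105 = 4420$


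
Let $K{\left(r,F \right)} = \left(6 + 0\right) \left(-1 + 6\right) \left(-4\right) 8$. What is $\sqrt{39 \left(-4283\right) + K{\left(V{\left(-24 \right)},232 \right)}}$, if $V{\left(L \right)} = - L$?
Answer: $i \sqrt{167997} \approx 409.87 i$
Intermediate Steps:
$K{\left(r,F \right)} = -960$ ($K{\left(r,F \right)} = 6 \cdot 5 \left(-4\right) 8 = 30 \left(-4\right) 8 = \left(-120\right) 8 = -960$)
$\sqrt{39 \left(-4283\right) + K{\left(V{\left(-24 \right)},232 \right)}} = \sqrt{39 \left(-4283\right) - 960} = \sqrt{-167037 - 960} = \sqrt{-167997} = i \sqrt{167997}$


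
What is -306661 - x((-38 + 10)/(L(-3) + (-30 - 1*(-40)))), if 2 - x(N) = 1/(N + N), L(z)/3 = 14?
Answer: -4293295/14 ≈ -3.0666e+5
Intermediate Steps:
L(z) = 42 (L(z) = 3*14 = 42)
x(N) = 2 - 1/(2*N) (x(N) = 2 - 1/(N + N) = 2 - 1/(2*N))
-306661 - x((-38 + 10)/(L(-3) + (-30 - 1*(-40)))) = -306661 - (2 - (42 + (-30 - 1*(-40)))/(-38 + 10)/2) = -306661 - (2 - 1/(2*((-28/(42 + (-30 + 40)))))) = -306661 - (2 - 1/(2*((-28/(42 + 10))))) = -306661 - (2 - 1/(2*((-28/52)))) = -306661 - (2 - 1/(2*((-28*1/52)))) = -306661 - (2 - 1/(2*(-7/13))) = -306661 - (2 - 1/2*(-13/7)) = -306661 - (2 + 13/14) = -306661 - 1*41/14 = -306661 - 41/14 = -4293295/14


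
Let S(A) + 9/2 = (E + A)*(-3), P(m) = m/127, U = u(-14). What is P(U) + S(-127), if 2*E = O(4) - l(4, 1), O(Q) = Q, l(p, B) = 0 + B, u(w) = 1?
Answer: 47245/127 ≈ 372.01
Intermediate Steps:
l(p, B) = B
E = 3/2 (E = (4 - 1*1)/2 = (4 - 1)/2 = (½)*3 = 3/2 ≈ 1.5000)
U = 1
P(m) = m/127 (P(m) = m*(1/127) = m/127)
S(A) = -9 - 3*A (S(A) = -9/2 + (3/2 + A)*(-3) = -9/2 + (-9/2 - 3*A) = -9 - 3*A)
P(U) + S(-127) = (1/127)*1 + (-9 - 3*(-127)) = 1/127 + (-9 + 381) = 1/127 + 372 = 47245/127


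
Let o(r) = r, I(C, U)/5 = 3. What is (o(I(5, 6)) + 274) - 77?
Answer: 212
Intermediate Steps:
I(C, U) = 15 (I(C, U) = 5*3 = 15)
(o(I(5, 6)) + 274) - 77 = (15 + 274) - 77 = 289 - 77 = 212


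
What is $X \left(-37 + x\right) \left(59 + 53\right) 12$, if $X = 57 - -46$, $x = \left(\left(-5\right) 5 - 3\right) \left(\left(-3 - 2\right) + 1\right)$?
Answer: $10382400$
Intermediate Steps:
$x = 112$ ($x = \left(-25 - 3\right) \left(\left(-3 - 2\right) + 1\right) = - 28 \left(-5 + 1\right) = \left(-28\right) \left(-4\right) = 112$)
$X = 103$ ($X = 57 + 46 = 103$)
$X \left(-37 + x\right) \left(59 + 53\right) 12 = 103 \left(-37 + 112\right) \left(59 + 53\right) 12 = 103 \cdot 75 \cdot 112 \cdot 12 = 103 \cdot 8400 \cdot 12 = 865200 \cdot 12 = 10382400$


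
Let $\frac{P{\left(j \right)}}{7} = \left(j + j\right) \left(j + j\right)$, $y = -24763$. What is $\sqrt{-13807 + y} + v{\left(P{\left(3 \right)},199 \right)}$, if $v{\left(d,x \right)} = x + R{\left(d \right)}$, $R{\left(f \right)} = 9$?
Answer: $208 + i \sqrt{38570} \approx 208.0 + 196.39 i$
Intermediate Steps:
$P{\left(j \right)} = 28 j^{2}$ ($P{\left(j \right)} = 7 \left(j + j\right) \left(j + j\right) = 7 \cdot 2 j 2 j = 7 \cdot 4 j^{2} = 28 j^{2}$)
$v{\left(d,x \right)} = 9 + x$ ($v{\left(d,x \right)} = x + 9 = 9 + x$)
$\sqrt{-13807 + y} + v{\left(P{\left(3 \right)},199 \right)} = \sqrt{-13807 - 24763} + \left(9 + 199\right) = \sqrt{-38570} + 208 = i \sqrt{38570} + 208 = 208 + i \sqrt{38570}$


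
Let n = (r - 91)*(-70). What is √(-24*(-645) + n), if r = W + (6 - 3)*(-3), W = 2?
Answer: 2*√5585 ≈ 149.47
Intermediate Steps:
r = -7 (r = 2 + (6 - 3)*(-3) = 2 + 3*(-3) = 2 - 9 = -7)
n = 6860 (n = (-7 - 91)*(-70) = -98*(-70) = 6860)
√(-24*(-645) + n) = √(-24*(-645) + 6860) = √(15480 + 6860) = √22340 = 2*√5585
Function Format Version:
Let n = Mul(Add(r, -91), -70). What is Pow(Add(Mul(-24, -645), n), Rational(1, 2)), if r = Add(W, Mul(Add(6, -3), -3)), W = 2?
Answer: Mul(2, Pow(5585, Rational(1, 2))) ≈ 149.47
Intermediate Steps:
r = -7 (r = Add(2, Mul(Add(6, -3), -3)) = Add(2, Mul(3, -3)) = Add(2, -9) = -7)
n = 6860 (n = Mul(Add(-7, -91), -70) = Mul(-98, -70) = 6860)
Pow(Add(Mul(-24, -645), n), Rational(1, 2)) = Pow(Add(Mul(-24, -645), 6860), Rational(1, 2)) = Pow(Add(15480, 6860), Rational(1, 2)) = Pow(22340, Rational(1, 2)) = Mul(2, Pow(5585, Rational(1, 2)))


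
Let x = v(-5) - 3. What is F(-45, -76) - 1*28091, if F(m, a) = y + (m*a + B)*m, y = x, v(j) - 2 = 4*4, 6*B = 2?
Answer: -181991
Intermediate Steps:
B = ⅓ (B = (⅙)*2 = ⅓ ≈ 0.33333)
v(j) = 18 (v(j) = 2 + 4*4 = 2 + 16 = 18)
x = 15 (x = 18 - 3 = 15)
y = 15
F(m, a) = 15 + m*(⅓ + a*m) (F(m, a) = 15 + (m*a + ⅓)*m = 15 + (a*m + ⅓)*m = 15 + (⅓ + a*m)*m = 15 + m*(⅓ + a*m))
F(-45, -76) - 1*28091 = (15 + (⅓)*(-45) - 76*(-45)²) - 1*28091 = (15 - 15 - 76*2025) - 28091 = (15 - 15 - 153900) - 28091 = -153900 - 28091 = -181991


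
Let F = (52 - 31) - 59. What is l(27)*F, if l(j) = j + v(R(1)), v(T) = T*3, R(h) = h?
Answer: -1140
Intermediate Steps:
v(T) = 3*T
l(j) = 3 + j (l(j) = j + 3*1 = j + 3 = 3 + j)
F = -38 (F = 21 - 59 = -38)
l(27)*F = (3 + 27)*(-38) = 30*(-38) = -1140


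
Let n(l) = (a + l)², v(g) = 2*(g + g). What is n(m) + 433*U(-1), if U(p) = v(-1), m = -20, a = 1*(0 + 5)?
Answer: -1507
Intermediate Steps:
a = 5 (a = 1*5 = 5)
v(g) = 4*g (v(g) = 2*(2*g) = 4*g)
U(p) = -4 (U(p) = 4*(-1) = -4)
n(l) = (5 + l)²
n(m) + 433*U(-1) = (5 - 20)² + 433*(-4) = (-15)² - 1732 = 225 - 1732 = -1507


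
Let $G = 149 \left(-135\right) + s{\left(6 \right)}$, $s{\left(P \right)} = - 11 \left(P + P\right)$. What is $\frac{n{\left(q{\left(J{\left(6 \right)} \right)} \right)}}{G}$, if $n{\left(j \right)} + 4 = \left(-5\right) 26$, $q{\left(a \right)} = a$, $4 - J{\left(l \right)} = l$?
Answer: $\frac{134}{20247} \approx 0.0066183$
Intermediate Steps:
$J{\left(l \right)} = 4 - l$
$s{\left(P \right)} = - 22 P$ ($s{\left(P \right)} = - 11 \cdot 2 P = - 22 P$)
$G = -20247$ ($G = 149 \left(-135\right) - 132 = -20115 - 132 = -20247$)
$n{\left(j \right)} = -134$ ($n{\left(j \right)} = -4 - 130 = -134$)
$\frac{n{\left(q{\left(J{\left(6 \right)} \right)} \right)}}{G} = - \frac{134}{-20247} = \left(-134\right) \left(- \frac{1}{20247}\right) = \frac{134}{20247}$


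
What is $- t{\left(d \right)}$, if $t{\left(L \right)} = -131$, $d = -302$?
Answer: $131$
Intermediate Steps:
$- t{\left(d \right)} = \left(-1\right) \left(-131\right) = 131$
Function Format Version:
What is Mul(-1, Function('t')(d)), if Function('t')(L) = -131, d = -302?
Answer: 131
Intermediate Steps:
Mul(-1, Function('t')(d)) = Mul(-1, -131) = 131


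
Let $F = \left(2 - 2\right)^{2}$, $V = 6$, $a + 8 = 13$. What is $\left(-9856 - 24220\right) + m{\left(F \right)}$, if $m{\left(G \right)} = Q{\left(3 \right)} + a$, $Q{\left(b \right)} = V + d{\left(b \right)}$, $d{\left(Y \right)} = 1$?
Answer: $-34064$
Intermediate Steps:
$a = 5$ ($a = -8 + 13 = 5$)
$Q{\left(b \right)} = 7$ ($Q{\left(b \right)} = 6 + 1 = 7$)
$F = 0$ ($F = 0^{2} = 0$)
$m{\left(G \right)} = 12$ ($m{\left(G \right)} = 7 + 5 = 12$)
$\left(-9856 - 24220\right) + m{\left(F \right)} = \left(-9856 - 24220\right) + 12 = -34076 + 12 = -34064$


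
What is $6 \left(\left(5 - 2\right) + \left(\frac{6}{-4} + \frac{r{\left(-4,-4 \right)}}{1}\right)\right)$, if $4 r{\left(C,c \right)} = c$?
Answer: $3$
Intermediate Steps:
$r{\left(C,c \right)} = \frac{c}{4}$
$6 \left(\left(5 - 2\right) + \left(\frac{6}{-4} + \frac{r{\left(-4,-4 \right)}}{1}\right)\right) = 6 \left(\left(5 - 2\right) + \left(\frac{6}{-4} + \frac{\frac{1}{4} \left(-4\right)}{1}\right)\right) = 6 \left(3 + \left(6 \left(- \frac{1}{4}\right) - 1\right)\right) = 6 \left(3 - \frac{5}{2}\right) = 6 \cdot \frac{1}{2} = 3$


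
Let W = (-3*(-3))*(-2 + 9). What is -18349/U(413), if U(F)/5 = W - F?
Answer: 18349/1750 ≈ 10.485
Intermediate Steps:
W = 63 (W = 9*7 = 63)
U(F) = 315 - 5*F (U(F) = 5*(63 - F) = 315 - 5*F)
-18349/U(413) = -18349/(315 - 5*413) = -18349/(315 - 2065) = -18349/(-1750) = -18349*(-1/1750) = 18349/1750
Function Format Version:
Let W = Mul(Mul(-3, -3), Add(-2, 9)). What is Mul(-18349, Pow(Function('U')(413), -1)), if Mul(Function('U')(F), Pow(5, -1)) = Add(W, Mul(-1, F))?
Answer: Rational(18349, 1750) ≈ 10.485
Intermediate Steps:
W = 63 (W = Mul(9, 7) = 63)
Function('U')(F) = Add(315, Mul(-5, F)) (Function('U')(F) = Mul(5, Add(63, Mul(-1, F))) = Add(315, Mul(-5, F)))
Mul(-18349, Pow(Function('U')(413), -1)) = Mul(-18349, Pow(Add(315, Mul(-5, 413)), -1)) = Mul(-18349, Pow(Add(315, -2065), -1)) = Mul(-18349, Pow(-1750, -1)) = Mul(-18349, Rational(-1, 1750)) = Rational(18349, 1750)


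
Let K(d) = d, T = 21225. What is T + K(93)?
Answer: 21318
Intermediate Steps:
T + K(93) = 21225 + 93 = 21318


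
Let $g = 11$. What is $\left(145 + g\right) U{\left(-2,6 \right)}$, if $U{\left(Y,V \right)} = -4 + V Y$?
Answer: $-2496$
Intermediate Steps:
$\left(145 + g\right) U{\left(-2,6 \right)} = \left(145 + 11\right) \left(-4 + 6 \left(-2\right)\right) = 156 \left(-4 - 12\right) = 156 \left(-16\right) = -2496$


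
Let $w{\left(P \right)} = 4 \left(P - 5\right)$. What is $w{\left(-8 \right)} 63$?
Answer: $-3276$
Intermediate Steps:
$w{\left(P \right)} = -20 + 4 P$ ($w{\left(P \right)} = 4 \left(-5 + P\right) = -20 + 4 P$)
$w{\left(-8 \right)} 63 = \left(-20 + 4 \left(-8\right)\right) 63 = \left(-20 - 32\right) 63 = \left(-52\right) 63 = -3276$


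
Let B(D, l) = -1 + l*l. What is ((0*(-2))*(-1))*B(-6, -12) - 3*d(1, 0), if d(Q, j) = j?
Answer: 0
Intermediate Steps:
B(D, l) = -1 + l²
((0*(-2))*(-1))*B(-6, -12) - 3*d(1, 0) = ((0*(-2))*(-1))*(-1 + (-12)²) - 3*0 = (0*(-1))*(-1 + 144) + 0 = 0*143 + 0 = 0 + 0 = 0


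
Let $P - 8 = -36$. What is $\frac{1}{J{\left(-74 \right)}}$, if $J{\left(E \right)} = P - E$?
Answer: $\frac{1}{46} \approx 0.021739$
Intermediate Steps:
$P = -28$ ($P = 8 - 36 = -28$)
$J{\left(E \right)} = -28 - E$
$\frac{1}{J{\left(-74 \right)}} = \frac{1}{-28 - -74} = \frac{1}{-28 + 74} = \frac{1}{46}$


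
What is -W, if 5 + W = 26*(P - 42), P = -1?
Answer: 1123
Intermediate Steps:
W = -1123 (W = -5 + 26*(-1 - 42) = -5 + 26*(-43) = -5 - 1118 = -1123)
-W = -1*(-1123) = 1123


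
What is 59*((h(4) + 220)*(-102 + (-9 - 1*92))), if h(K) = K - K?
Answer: -2634940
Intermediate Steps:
h(K) = 0
59*((h(4) + 220)*(-102 + (-9 - 1*92))) = 59*((0 + 220)*(-102 + (-9 - 1*92))) = 59*(220*(-102 + (-9 - 92))) = 59*(220*(-102 - 101)) = 59*(220*(-203)) = 59*(-44660) = -2634940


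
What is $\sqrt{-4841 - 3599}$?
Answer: $2 i \sqrt{2110} \approx 91.87 i$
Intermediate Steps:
$\sqrt{-4841 - 3599} = \sqrt{-8440} = 2 i \sqrt{2110}$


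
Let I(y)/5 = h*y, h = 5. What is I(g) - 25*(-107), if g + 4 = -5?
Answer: 2450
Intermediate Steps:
g = -9 (g = -4 - 5 = -9)
I(y) = 25*y (I(y) = 5*(5*y) = 25*y)
I(g) - 25*(-107) = 25*(-9) - 25*(-107) = -225 + 2675 = 2450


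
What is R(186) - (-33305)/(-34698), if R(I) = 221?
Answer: 7634953/34698 ≈ 220.04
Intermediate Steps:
R(186) - (-33305)/(-34698) = 221 - (-33305)/(-34698) = 221 - (-33305)*(-1)/34698 = 221 - 1*33305/34698 = 221 - 33305/34698 = 7634953/34698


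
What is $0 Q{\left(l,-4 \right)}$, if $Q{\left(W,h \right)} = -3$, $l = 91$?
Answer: $0$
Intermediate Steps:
$0 Q{\left(l,-4 \right)} = 0 \left(-3\right) = 0$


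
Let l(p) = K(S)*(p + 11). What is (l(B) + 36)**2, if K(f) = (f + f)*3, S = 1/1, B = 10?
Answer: 26244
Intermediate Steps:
S = 1
K(f) = 6*f (K(f) = (2*f)*3 = 6*f)
l(p) = 66 + 6*p (l(p) = (6*1)*(p + 11) = 6*(11 + p) = 66 + 6*p)
(l(B) + 36)**2 = ((66 + 6*10) + 36)**2 = ((66 + 60) + 36)**2 = (126 + 36)**2 = 162**2 = 26244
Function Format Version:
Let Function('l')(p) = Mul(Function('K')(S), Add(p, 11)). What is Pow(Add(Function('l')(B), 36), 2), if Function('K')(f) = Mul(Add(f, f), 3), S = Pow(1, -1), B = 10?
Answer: 26244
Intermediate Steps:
S = 1
Function('K')(f) = Mul(6, f) (Function('K')(f) = Mul(Mul(2, f), 3) = Mul(6, f))
Function('l')(p) = Add(66, Mul(6, p)) (Function('l')(p) = Mul(Mul(6, 1), Add(p, 11)) = Mul(6, Add(11, p)) = Add(66, Mul(6, p)))
Pow(Add(Function('l')(B), 36), 2) = Pow(Add(Add(66, Mul(6, 10)), 36), 2) = Pow(Add(Add(66, 60), 36), 2) = Pow(Add(126, 36), 2) = Pow(162, 2) = 26244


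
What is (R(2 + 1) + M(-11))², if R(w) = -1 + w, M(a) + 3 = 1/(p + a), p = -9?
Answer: 441/400 ≈ 1.1025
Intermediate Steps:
M(a) = -3 + 1/(-9 + a)
(R(2 + 1) + M(-11))² = ((-1 + (2 + 1)) + (28 - 3*(-11))/(-9 - 11))² = ((-1 + 3) + (28 + 33)/(-20))² = (2 - 1/20*61)² = (2 - 61/20)² = (-21/20)² = 441/400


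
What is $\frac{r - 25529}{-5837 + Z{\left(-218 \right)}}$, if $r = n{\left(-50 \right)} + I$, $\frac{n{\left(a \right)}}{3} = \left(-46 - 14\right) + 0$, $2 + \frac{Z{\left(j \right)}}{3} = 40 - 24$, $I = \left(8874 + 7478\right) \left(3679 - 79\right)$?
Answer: $- \frac{58841491}{5795} \approx -10154.0$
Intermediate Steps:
$I = 58867200$ ($I = 16352 \cdot 3600 = 58867200$)
$Z{\left(j \right)} = 42$ ($Z{\left(j \right)} = -6 + 3 \left(40 - 24\right) = -6 + 3 \cdot 16 = -6 + 48 = 42$)
$n{\left(a \right)} = -180$ ($n{\left(a \right)} = 3 \left(\left(-46 - 14\right) + 0\right) = 3 \left(-60 + 0\right) = 3 \left(-60\right) = -180$)
$r = 58867020$ ($r = -180 + 58867200 = 58867020$)
$\frac{r - 25529}{-5837 + Z{\left(-218 \right)}} = \frac{58867020 - 25529}{-5837 + 42} = \frac{58841491}{-5795} = 58841491 \left(- \frac{1}{5795}\right) = - \frac{58841491}{5795}$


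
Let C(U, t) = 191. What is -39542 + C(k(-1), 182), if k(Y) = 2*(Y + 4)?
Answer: -39351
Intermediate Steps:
k(Y) = 8 + 2*Y (k(Y) = 2*(4 + Y) = 8 + 2*Y)
-39542 + C(k(-1), 182) = -39542 + 191 = -39351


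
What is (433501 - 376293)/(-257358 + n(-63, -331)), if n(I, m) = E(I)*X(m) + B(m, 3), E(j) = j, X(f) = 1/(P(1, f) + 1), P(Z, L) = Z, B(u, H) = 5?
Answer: -114416/514769 ≈ -0.22227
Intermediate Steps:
X(f) = 1/2 (X(f) = 1/(1 + 1) = 1/2)
n(I, m) = 5 + I/2 (n(I, m) = I*(1/2) + 5 = I/2 + 5 = 5 + I/2)
(433501 - 376293)/(-257358 + n(-63, -331)) = (433501 - 376293)/(-257358 + (5 + (1/2)*(-63))) = 57208/(-257358 + (5 - 63/2)) = 57208/(-257358 - 53/2) = 57208/(-514769/2) = 57208*(-2/514769) = -114416/514769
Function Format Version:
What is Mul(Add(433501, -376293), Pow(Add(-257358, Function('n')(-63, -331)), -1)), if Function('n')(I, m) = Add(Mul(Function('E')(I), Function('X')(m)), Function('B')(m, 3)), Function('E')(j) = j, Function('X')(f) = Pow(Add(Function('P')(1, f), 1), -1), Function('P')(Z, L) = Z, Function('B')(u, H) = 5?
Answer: Rational(-114416, 514769) ≈ -0.22227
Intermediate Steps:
Function('X')(f) = Rational(1, 2) (Function('X')(f) = Pow(Add(1, 1), -1) = Pow(2, -1) = Rational(1, 2))
Function('n')(I, m) = Add(5, Mul(Rational(1, 2), I)) (Function('n')(I, m) = Add(Mul(I, Rational(1, 2)), 5) = Add(Mul(Rational(1, 2), I), 5) = Add(5, Mul(Rational(1, 2), I)))
Mul(Add(433501, -376293), Pow(Add(-257358, Function('n')(-63, -331)), -1)) = Mul(Add(433501, -376293), Pow(Add(-257358, Add(5, Mul(Rational(1, 2), -63))), -1)) = Mul(57208, Pow(Add(-257358, Add(5, Rational(-63, 2))), -1)) = Mul(57208, Pow(Add(-257358, Rational(-53, 2)), -1)) = Mul(57208, Pow(Rational(-514769, 2), -1)) = Mul(57208, Rational(-2, 514769)) = Rational(-114416, 514769)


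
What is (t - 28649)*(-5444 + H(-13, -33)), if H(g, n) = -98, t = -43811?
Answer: 401573320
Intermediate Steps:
(t - 28649)*(-5444 + H(-13, -33)) = (-43811 - 28649)*(-5444 - 98) = -72460*(-5542) = 401573320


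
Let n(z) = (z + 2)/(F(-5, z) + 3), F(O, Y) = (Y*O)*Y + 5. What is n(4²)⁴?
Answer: 81/2019963136 ≈ 4.0100e-8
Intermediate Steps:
F(O, Y) = 5 + O*Y² (F(O, Y) = (O*Y)*Y + 5 = O*Y² + 5 = 5 + O*Y²)
n(z) = (2 + z)/(8 - 5*z²) (n(z) = (z + 2)/((5 - 5*z²) + 3) = (2 + z)/(8 - 5*z²))
n(4²)⁴ = ((-2 - 1*4²)/(-8 + 5*(4²)²))⁴ = ((-2 - 1*16)/(-8 + 5*16²))⁴ = ((-2 - 16)/(-8 + 5*256))⁴ = (-18/(-8 + 1280))⁴ = (-18/1272)⁴ = ((1/1272)*(-18))⁴ = (-3/212)⁴ = 81/2019963136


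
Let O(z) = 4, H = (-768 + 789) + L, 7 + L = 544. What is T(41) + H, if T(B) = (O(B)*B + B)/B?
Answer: 563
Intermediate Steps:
L = 537 (L = -7 + 544 = 537)
H = 558 (H = (-768 + 789) + 537 = 21 + 537 = 558)
T(B) = 5 (T(B) = (4*B + B)/B = (5*B)/B = 5)
T(41) + H = 5 + 558 = 563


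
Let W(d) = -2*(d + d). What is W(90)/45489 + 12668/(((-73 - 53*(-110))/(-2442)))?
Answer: -156357325856/29097797 ≈ -5373.5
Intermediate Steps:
W(d) = -4*d
W(90)/45489 + 12668/(((-73 - 53*(-110))/(-2442))) = -4*90/45489 + 12668/(((-73 - 53*(-110))/(-2442))) = -360*1/45489 + 12668/(((-73 + 5830)*(-1/2442))) = -120/15163 + 12668/((5757*(-1/2442))) = -120/15163 + 12668/(-1919/814) = -120/15163 + 12668*(-814/1919) = -120/15163 - 10311752/1919 = -156357325856/29097797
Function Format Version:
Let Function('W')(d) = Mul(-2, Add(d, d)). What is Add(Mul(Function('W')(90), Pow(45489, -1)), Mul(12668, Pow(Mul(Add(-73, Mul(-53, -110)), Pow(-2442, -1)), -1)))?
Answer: Rational(-156357325856, 29097797) ≈ -5373.5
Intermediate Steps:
Function('W')(d) = Mul(-4, d) (Function('W')(d) = Mul(-2, Mul(2, d)) = Mul(-4, d))
Add(Mul(Function('W')(90), Pow(45489, -1)), Mul(12668, Pow(Mul(Add(-73, Mul(-53, -110)), Pow(-2442, -1)), -1))) = Add(Mul(Mul(-4, 90), Pow(45489, -1)), Mul(12668, Pow(Mul(Add(-73, Mul(-53, -110)), Pow(-2442, -1)), -1))) = Add(Mul(-360, Rational(1, 45489)), Mul(12668, Pow(Mul(Add(-73, 5830), Rational(-1, 2442)), -1))) = Add(Rational(-120, 15163), Mul(12668, Pow(Mul(5757, Rational(-1, 2442)), -1))) = Add(Rational(-120, 15163), Mul(12668, Pow(Rational(-1919, 814), -1))) = Add(Rational(-120, 15163), Mul(12668, Rational(-814, 1919))) = Add(Rational(-120, 15163), Rational(-10311752, 1919)) = Rational(-156357325856, 29097797)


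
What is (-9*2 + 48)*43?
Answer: 1290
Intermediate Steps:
(-9*2 + 48)*43 = (-18 + 48)*43 = 30*43 = 1290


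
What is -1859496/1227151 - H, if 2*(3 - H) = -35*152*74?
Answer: -241557943789/1227151 ≈ -1.9684e+5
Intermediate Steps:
H = 196843 (H = 3 - (-35*152)*74/2 = 3 - (-2660)*74 = 3 - ½*(-393680) = 3 + 196840 = 196843)
-1859496/1227151 - H = -1859496/1227151 - 1*196843 = -1859496*1/1227151 - 196843 = -1859496/1227151 - 196843 = -241557943789/1227151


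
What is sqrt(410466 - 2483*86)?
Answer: 8*sqrt(3077) ≈ 443.77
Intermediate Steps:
sqrt(410466 - 2483*86) = sqrt(410466 - 213538) = sqrt(196928) = 8*sqrt(3077)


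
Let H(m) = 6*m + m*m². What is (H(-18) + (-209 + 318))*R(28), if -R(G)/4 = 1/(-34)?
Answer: -686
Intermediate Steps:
H(m) = m³ + 6*m (H(m) = 6*m + m³ = m³ + 6*m)
R(G) = 2/17 (R(G) = -4/(-34) = -4*(-1/34) = 2/17)
(H(-18) + (-209 + 318))*R(28) = (-18*(6 + (-18)²) + (-209 + 318))*(2/17) = (-18*(6 + 324) + 109)*(2/17) = (-18*330 + 109)*(2/17) = (-5940 + 109)*(2/17) = -5831*2/17 = -686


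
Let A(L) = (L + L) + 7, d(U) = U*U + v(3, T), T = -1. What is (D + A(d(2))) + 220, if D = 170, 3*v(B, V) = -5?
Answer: 1205/3 ≈ 401.67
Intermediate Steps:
v(B, V) = -5/3 (v(B, V) = (⅓)*(-5) = -5/3)
d(U) = -5/3 + U² (d(U) = U*U - 5/3 = U² - 5/3 = -5/3 + U²)
A(L) = 7 + 2*L (A(L) = 2*L + 7 = 7 + 2*L)
(D + A(d(2))) + 220 = (170 + (7 + 2*(-5/3 + 2²))) + 220 = (170 + (7 + 2*(-5/3 + 4))) + 220 = (170 + (7 + 2*(7/3))) + 220 = (170 + (7 + 14/3)) + 220 = (170 + 35/3) + 220 = 545/3 + 220 = 1205/3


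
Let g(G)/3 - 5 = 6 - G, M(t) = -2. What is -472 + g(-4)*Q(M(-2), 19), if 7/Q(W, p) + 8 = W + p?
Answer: -437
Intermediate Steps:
g(G) = 33 - 3*G (g(G) = 15 + 3*(6 - G) = 15 + (18 - 3*G) = 33 - 3*G)
Q(W, p) = 7/(-8 + W + p) (Q(W, p) = 7/(-8 + (W + p)) = 7/(-8 + W + p))
-472 + g(-4)*Q(M(-2), 19) = -472 + (33 - 3*(-4))*(7/(-8 - 2 + 19)) = -472 + (33 + 12)*(7/9) = -472 + 45*(7*(⅑)) = -472 + 45*(7/9) = -472 + 35 = -437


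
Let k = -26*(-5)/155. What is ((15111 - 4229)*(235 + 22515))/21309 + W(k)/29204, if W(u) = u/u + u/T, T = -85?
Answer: 19050794096965181/1639781674860 ≈ 11618.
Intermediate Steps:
k = 26/31 (k = 130*(1/155) = 26/31 ≈ 0.83871)
W(u) = 1 - u/85 (W(u) = u/u + u/(-85) = 1 + u*(-1/85) = 1 - u/85)
((15111 - 4229)*(235 + 22515))/21309 + W(k)/29204 = ((15111 - 4229)*(235 + 22515))/21309 + (1 - 1/85*26/31)/29204 = (10882*22750)*(1/21309) + (1 - 26/2635)*(1/29204) = 247565500*(1/21309) + (2609/2635)*(1/29204) = 247565500/21309 + 2609/76952540 = 19050794096965181/1639781674860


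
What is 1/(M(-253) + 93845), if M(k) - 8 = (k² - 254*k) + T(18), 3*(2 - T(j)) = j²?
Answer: 1/222018 ≈ 4.5041e-6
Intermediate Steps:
T(j) = 2 - j²/3
M(k) = -98 + k² - 254*k (M(k) = 8 + ((k² - 254*k) + (2 - ⅓*18²)) = 8 + ((k² - 254*k) + (2 - ⅓*324)) = 8 + ((k² - 254*k) + (2 - 108)) = 8 + ((k² - 254*k) - 106) = 8 + (-106 + k² - 254*k) = -98 + k² - 254*k)
1/(M(-253) + 93845) = 1/((-98 + (-253)² - 254*(-253)) + 93845) = 1/((-98 + 64009 + 64262) + 93845) = 1/(128173 + 93845) = 1/222018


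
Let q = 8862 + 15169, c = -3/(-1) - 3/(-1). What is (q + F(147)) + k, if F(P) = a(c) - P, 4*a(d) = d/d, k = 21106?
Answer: 179961/4 ≈ 44990.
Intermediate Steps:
c = 6 (c = -3*(-1) - 3*(-1) = 3 + 3 = 6)
q = 24031
a(d) = ¼ (a(d) = (d/d)/4 = (¼)*1 = ¼)
F(P) = ¼ - P
(q + F(147)) + k = (24031 + (¼ - 1*147)) + 21106 = (24031 + (¼ - 147)) + 21106 = (24031 - 587/4) + 21106 = 95537/4 + 21106 = 179961/4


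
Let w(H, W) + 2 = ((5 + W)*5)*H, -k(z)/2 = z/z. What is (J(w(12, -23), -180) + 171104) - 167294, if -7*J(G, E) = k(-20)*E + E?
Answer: 26490/7 ≈ 3784.3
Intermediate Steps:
k(z) = -2 (k(z) = -2*z/z = -2*1 = -2)
w(H, W) = -2 + H*(25 + 5*W) (w(H, W) = -2 + ((5 + W)*5)*H = -2 + (25 + 5*W)*H = -2 + H*(25 + 5*W))
J(G, E) = E/7 (J(G, E) = -(-2*E + E)/7 = -(-1)*E/7 = E/7)
(J(w(12, -23), -180) + 171104) - 167294 = ((⅐)*(-180) + 171104) - 167294 = (-180/7 + 171104) - 167294 = 1197548/7 - 167294 = 26490/7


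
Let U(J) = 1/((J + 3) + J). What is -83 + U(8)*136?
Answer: -1441/19 ≈ -75.842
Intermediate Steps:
U(J) = 1/(3 + 2*J) (U(J) = 1/((3 + J) + J) = 1/(3 + 2*J))
-83 + U(8)*136 = -83 + 136/(3 + 2*8) = -83 + 136/(3 + 16) = -83 + 136/19 = -1441/19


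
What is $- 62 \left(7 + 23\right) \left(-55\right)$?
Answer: $102300$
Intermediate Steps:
$- 62 \left(7 + 23\right) \left(-55\right) = \left(-62\right) 30 \left(-55\right) = \left(-1860\right) \left(-55\right) = 102300$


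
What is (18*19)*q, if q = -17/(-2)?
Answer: 2907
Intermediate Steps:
q = 17/2 (q = -17*(-1/2) = 17/2 ≈ 8.5000)
(18*19)*q = (18*19)*(17/2) = 342*(17/2) = 2907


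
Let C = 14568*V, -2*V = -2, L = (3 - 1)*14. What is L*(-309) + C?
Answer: 5916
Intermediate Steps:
L = 28 (L = 2*14 = 28)
V = 1 (V = -½*(-2) = 1)
C = 14568 (C = 14568*1 = 14568)
L*(-309) + C = 28*(-309) + 14568 = -8652 + 14568 = 5916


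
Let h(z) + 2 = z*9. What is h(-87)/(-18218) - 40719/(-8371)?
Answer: 748389977/152502878 ≈ 4.9074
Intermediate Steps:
h(z) = -2 + 9*z (h(z) = -2 + z*9 = -2 + 9*z)
h(-87)/(-18218) - 40719/(-8371) = (-2 + 9*(-87))/(-18218) - 40719/(-8371) = (-2 - 783)*(-1/18218) - 40719*(-1/8371) = -785*(-1/18218) + 40719/8371 = 785/18218 + 40719/8371 = 748389977/152502878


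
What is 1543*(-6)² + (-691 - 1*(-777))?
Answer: 55634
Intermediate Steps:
1543*(-6)² + (-691 - 1*(-777)) = 1543*36 + (-691 + 777) = 55548 + 86 = 55634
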